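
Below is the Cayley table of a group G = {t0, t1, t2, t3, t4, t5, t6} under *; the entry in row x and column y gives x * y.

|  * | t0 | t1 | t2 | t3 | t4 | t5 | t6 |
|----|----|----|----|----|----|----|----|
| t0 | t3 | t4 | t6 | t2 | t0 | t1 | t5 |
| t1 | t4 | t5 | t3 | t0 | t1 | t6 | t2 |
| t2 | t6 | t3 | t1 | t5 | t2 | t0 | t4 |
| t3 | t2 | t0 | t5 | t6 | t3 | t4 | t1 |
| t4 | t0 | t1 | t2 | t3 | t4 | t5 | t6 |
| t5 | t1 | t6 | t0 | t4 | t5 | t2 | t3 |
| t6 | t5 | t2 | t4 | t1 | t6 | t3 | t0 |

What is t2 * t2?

Read row t2, column t2: t2 * t2 = t1.
(Structurally, G here is isomorphic to the cyclic group Z_7.)

t1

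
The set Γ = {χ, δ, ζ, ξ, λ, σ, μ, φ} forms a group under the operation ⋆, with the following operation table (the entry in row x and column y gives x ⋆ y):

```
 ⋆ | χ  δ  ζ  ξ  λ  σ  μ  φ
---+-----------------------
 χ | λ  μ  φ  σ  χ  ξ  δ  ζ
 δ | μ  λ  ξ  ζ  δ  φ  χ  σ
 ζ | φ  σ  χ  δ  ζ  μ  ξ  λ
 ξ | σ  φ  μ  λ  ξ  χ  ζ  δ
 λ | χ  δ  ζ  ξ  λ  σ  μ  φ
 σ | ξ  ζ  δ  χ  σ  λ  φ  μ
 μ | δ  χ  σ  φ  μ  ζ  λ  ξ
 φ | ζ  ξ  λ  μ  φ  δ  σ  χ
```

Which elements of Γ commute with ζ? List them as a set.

Compare row ζ with column ζ entry by entry.
χ ⋆ ζ = φ = ζ ⋆ χ, so χ commutes with ζ.
μ ⋆ ζ = σ but ζ ⋆ μ = ξ, so μ does not.
Collecting the elements that commute with ζ: C(ζ) = {ζ, λ, φ, χ}.

{ζ, λ, φ, χ}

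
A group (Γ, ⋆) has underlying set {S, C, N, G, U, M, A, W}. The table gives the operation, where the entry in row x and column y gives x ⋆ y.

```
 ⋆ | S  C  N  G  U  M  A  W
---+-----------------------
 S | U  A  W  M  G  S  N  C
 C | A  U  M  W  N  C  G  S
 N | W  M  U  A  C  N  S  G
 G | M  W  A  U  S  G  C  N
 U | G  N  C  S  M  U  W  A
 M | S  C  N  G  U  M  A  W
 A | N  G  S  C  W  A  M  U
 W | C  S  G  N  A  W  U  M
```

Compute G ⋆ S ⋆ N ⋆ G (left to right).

G ⋆ S = M
M ⋆ N = N
N ⋆ G = A

A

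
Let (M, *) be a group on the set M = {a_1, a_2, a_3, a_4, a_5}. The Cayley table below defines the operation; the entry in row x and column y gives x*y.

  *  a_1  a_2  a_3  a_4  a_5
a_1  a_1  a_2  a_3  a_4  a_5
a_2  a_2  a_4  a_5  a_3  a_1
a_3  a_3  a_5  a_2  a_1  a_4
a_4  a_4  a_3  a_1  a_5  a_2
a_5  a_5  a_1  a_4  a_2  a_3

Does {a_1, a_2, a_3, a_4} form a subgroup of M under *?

No

a_3*a_2 = a_5, which is not in {a_1, a_2, a_3, a_4}.
The subset is not closed under *, so it is not a subgroup.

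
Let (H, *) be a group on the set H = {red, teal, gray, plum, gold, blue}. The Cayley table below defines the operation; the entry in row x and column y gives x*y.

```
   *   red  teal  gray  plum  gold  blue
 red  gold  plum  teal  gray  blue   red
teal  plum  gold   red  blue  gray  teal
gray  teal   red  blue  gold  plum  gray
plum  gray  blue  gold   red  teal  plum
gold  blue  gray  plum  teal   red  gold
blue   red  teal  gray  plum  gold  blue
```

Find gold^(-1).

First locate the identity: row blue matches the header, so blue is the identity.
Scan row gold for blue: gold*red = blue. Hence gold^(-1) = red.

red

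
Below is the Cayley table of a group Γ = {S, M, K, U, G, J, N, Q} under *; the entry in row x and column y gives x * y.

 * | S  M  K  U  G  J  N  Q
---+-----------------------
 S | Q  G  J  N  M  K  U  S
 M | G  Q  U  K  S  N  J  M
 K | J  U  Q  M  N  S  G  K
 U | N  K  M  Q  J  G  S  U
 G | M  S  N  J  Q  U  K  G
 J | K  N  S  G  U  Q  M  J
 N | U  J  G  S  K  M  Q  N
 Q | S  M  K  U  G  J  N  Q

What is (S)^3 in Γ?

S

S^1 = S
S^2 = S * S = Q
S^3 = Q * S = S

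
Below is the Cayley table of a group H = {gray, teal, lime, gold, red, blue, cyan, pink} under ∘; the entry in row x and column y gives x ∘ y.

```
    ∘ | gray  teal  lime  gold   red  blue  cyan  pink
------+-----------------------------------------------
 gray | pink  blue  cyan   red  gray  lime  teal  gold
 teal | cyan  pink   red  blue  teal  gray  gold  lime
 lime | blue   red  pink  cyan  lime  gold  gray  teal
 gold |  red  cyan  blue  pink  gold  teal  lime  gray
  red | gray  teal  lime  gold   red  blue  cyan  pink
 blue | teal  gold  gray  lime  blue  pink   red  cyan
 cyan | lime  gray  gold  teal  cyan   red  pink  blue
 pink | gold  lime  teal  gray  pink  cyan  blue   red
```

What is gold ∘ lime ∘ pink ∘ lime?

gold ∘ lime = blue
blue ∘ pink = cyan
cyan ∘ lime = gold
(Structurally, H here is isomorphic to the quaternion group Q_8.)

gold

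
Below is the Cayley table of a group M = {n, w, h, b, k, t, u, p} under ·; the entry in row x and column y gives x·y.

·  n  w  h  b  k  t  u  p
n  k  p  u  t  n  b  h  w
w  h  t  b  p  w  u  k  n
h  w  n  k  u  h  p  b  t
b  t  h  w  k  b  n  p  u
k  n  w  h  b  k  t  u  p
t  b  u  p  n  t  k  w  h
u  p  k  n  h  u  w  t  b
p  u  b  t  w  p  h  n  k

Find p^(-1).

First locate the identity: row k matches the header, so k is the identity.
Scan row p for k: p·p = k. Hence p^(-1) = p.

p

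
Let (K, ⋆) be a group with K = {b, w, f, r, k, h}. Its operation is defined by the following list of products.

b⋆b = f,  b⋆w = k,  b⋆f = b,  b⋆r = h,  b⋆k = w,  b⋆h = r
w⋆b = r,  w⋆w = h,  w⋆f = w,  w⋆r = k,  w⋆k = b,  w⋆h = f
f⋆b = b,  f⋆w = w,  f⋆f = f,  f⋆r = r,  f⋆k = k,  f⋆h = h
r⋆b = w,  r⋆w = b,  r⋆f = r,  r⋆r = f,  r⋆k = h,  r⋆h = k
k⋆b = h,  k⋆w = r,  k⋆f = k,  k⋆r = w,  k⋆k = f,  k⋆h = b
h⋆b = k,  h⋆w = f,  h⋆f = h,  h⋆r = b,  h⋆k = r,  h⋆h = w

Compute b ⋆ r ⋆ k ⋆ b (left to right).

w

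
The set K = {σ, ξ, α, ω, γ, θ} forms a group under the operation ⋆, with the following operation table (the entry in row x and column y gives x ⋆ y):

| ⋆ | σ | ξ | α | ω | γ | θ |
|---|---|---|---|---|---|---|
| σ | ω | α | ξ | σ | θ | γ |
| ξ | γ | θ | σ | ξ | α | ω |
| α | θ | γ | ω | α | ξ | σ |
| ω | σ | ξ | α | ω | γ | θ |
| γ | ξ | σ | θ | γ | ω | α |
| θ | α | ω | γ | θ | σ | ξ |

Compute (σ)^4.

σ^1 = σ
σ^2 = σ ⋆ σ = ω
σ^3 = ω ⋆ σ = σ
σ^4 = σ ⋆ σ = ω

ω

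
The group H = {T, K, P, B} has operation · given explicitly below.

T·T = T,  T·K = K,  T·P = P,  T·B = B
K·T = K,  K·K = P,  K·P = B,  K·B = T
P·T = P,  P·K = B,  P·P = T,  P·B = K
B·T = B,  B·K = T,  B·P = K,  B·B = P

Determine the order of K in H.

4

The identity element is T (its row matches the header).
K^1 = K
K^2 = K·K = P
K^3 = P·K = B
K^4 = B·K = T
The first power of K equal to the identity is K^4, so ord(K) = 4.
(Structurally, H here is isomorphic to the cyclic group Z_4.)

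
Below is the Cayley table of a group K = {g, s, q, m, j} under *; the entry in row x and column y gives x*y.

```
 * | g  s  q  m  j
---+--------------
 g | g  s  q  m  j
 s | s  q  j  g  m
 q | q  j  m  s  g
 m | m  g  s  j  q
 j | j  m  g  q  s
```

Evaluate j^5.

j^1 = j
j^2 = j*j = s
j^3 = s*j = m
j^4 = m*j = q
j^5 = q*j = g

g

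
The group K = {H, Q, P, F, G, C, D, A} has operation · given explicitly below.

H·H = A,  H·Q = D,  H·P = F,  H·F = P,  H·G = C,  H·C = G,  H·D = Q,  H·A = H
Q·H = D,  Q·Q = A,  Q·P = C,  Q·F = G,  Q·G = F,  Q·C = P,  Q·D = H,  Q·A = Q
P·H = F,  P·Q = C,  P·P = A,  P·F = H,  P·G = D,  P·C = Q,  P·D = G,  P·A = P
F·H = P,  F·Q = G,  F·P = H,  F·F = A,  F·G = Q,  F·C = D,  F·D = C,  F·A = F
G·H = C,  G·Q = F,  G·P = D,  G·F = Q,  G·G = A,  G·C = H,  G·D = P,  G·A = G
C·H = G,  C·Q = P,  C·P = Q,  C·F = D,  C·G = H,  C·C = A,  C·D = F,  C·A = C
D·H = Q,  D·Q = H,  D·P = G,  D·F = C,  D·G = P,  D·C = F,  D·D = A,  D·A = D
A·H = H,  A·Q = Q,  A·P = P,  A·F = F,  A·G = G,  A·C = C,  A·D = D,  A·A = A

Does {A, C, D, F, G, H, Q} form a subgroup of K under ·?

G·D = P, which is not in {A, C, D, F, G, H, Q}.
The subset is not closed under ·, so it is not a subgroup.

No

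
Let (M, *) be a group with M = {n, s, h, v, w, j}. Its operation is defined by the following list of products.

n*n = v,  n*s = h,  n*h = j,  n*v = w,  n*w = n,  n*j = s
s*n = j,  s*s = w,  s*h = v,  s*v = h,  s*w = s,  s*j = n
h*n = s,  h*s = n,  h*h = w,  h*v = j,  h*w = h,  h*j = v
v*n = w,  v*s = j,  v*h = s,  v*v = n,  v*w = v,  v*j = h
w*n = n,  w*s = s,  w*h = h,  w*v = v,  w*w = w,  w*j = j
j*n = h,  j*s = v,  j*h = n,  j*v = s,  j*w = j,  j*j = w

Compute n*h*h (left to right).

n

n*h = j
j*h = n
(Structurally, M here is isomorphic to the symmetric group S_3.)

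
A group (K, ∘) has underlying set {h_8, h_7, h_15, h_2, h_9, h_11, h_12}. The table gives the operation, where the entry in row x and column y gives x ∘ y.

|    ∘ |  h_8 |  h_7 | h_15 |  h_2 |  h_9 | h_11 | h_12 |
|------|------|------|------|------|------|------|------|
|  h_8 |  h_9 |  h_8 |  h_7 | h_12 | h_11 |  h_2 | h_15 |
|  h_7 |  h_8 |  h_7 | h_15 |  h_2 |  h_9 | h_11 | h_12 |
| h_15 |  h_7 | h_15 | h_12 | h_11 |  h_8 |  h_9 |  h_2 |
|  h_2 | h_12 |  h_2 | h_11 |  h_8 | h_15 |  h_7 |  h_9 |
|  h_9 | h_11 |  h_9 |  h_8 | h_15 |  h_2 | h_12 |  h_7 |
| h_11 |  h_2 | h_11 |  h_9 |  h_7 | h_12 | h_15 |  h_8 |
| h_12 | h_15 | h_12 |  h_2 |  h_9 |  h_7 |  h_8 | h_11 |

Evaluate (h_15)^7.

h_15^1 = h_15
h_15^2 = h_15 ∘ h_15 = h_12
h_15^3 = h_12 ∘ h_15 = h_2
h_15^4 = h_2 ∘ h_15 = h_11
h_15^5 = h_11 ∘ h_15 = h_9
h_15^6 = h_9 ∘ h_15 = h_8
h_15^7 = h_8 ∘ h_15 = h_7

h_7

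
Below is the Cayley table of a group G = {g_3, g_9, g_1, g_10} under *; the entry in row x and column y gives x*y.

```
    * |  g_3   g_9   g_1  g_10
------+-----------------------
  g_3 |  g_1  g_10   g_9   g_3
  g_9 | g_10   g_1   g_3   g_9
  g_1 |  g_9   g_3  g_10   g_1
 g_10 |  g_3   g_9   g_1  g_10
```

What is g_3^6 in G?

g_3^1 = g_3
g_3^2 = g_3*g_3 = g_1
g_3^3 = g_1*g_3 = g_9
g_3^4 = g_9*g_3 = g_10
g_3^5 = g_10*g_3 = g_3
g_3^6 = g_3*g_3 = g_1
(Structurally, G here is isomorphic to the cyclic group Z_4.)

g_1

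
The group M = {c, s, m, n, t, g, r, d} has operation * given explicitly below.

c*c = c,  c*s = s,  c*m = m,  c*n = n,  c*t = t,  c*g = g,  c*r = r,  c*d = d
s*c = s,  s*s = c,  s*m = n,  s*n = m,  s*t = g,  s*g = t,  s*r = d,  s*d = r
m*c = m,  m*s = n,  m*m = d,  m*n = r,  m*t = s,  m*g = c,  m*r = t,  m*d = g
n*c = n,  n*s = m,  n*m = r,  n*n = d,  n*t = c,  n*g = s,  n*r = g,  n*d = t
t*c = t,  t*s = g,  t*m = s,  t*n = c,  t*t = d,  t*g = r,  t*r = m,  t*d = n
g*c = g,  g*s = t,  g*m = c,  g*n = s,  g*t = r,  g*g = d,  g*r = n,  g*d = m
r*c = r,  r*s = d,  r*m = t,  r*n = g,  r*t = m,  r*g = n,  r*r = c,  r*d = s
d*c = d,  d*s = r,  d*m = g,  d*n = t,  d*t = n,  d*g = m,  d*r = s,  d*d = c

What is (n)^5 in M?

n^1 = n
n^2 = n * n = d
n^3 = d * n = t
n^4 = t * n = c
n^5 = c * n = n

n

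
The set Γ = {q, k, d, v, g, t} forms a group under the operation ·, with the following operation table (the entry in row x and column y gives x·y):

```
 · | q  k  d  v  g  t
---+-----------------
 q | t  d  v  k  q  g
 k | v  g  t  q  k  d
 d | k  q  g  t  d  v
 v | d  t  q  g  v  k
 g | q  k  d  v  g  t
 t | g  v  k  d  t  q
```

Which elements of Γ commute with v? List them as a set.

{g, v}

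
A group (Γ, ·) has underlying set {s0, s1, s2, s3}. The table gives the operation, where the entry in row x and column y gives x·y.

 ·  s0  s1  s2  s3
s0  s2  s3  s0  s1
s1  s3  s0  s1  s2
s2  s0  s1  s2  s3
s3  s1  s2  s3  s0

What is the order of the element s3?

The identity element is s2 (its row matches the header).
s3^1 = s3
s3^2 = s3·s3 = s0
s3^3 = s0·s3 = s1
s3^4 = s1·s3 = s2
The first power of s3 equal to the identity is s3^4, so ord(s3) = 4.

4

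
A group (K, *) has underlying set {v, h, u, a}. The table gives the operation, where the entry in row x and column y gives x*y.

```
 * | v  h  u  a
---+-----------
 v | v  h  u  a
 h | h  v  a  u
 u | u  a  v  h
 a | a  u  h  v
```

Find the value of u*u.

Read row u, column u: u*u = v.

v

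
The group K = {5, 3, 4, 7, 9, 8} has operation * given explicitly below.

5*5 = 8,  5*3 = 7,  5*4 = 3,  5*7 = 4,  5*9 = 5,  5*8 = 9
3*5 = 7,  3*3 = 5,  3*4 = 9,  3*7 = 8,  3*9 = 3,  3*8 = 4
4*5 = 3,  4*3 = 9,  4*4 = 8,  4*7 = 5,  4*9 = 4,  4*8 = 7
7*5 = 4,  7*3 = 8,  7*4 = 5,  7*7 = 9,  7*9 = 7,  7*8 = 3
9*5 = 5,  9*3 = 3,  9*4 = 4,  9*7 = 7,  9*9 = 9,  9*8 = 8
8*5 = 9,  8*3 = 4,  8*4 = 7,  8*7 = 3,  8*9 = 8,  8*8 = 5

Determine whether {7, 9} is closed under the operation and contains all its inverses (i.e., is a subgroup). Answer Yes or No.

Yes

{7, 9} contains the identity 9.
Checking products: every product of two elements of {7, 9} (read from the table) lies in {7, 9}, so the set is closed.
In a finite group, a nonempty closed subset is a subgroup. So {7, 9} ≤ K.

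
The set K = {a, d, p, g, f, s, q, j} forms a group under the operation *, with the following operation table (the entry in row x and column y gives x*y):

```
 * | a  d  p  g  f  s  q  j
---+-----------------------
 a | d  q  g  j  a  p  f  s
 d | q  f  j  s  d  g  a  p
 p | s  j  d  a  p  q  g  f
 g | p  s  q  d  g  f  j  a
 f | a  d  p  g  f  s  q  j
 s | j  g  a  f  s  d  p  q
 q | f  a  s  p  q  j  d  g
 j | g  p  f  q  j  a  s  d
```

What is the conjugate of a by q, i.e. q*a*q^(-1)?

a

The identity is f. In row q, the entry f sits in column a, so q^(-1) = a.
q*a = f
f*a = a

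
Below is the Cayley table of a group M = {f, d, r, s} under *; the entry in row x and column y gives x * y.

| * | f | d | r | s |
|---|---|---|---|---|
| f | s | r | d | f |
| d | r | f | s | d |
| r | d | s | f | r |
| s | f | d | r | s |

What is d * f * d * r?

d * f = r
r * d = s
s * r = r

r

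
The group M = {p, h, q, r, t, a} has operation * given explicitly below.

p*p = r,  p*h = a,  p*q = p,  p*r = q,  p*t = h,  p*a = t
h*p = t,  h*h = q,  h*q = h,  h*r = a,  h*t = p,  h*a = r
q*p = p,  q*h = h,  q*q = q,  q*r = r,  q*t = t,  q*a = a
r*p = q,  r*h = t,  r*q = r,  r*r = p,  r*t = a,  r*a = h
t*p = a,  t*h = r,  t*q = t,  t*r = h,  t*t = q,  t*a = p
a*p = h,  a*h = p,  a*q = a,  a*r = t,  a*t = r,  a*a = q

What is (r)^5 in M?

p

r^1 = r
r^2 = r*r = p
r^3 = p*r = q
r^4 = q*r = r
r^5 = r*r = p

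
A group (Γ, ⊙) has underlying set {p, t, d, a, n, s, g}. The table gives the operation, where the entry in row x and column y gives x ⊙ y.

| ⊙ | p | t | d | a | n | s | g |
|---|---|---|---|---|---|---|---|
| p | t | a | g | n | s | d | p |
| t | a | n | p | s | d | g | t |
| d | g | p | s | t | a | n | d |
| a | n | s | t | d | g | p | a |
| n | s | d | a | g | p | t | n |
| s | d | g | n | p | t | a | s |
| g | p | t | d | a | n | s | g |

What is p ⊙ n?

s

Read row p, column n: p ⊙ n = s.
(Structurally, Γ here is isomorphic to the cyclic group Z_7.)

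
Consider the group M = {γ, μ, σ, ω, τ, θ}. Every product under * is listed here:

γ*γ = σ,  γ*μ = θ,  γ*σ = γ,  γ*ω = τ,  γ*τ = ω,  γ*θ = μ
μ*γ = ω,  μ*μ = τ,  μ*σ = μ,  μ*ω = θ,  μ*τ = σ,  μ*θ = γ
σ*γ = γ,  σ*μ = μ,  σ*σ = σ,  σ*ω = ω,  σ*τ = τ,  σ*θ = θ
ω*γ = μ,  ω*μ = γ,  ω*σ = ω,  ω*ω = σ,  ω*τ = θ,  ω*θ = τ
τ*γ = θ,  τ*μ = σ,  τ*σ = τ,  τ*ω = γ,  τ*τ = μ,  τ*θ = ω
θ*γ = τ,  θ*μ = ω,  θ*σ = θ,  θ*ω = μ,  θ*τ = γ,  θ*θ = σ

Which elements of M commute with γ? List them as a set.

Compare row γ with column γ entry by entry.
θ*γ = τ but γ*θ = μ, so θ does not.
Collecting the elements that commute with γ: C(γ) = {γ, σ}.

{γ, σ}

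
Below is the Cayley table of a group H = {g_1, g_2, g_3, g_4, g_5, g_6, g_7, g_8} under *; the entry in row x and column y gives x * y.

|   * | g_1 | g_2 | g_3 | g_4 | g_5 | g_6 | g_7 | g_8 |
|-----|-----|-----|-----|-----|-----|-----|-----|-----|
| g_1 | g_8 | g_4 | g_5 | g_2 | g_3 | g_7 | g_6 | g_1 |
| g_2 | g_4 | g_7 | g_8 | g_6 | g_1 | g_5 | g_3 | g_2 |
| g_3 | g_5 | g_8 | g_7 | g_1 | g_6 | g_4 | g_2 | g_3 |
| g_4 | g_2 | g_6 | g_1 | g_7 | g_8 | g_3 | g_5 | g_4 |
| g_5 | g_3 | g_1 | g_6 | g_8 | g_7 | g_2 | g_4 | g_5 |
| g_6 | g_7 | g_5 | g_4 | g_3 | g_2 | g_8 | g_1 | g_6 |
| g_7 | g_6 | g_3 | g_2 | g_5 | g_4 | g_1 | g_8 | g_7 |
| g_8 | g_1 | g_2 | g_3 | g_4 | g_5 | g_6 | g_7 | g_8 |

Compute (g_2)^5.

g_2

g_2^1 = g_2
g_2^2 = g_2 * g_2 = g_7
g_2^3 = g_7 * g_2 = g_3
g_2^4 = g_3 * g_2 = g_8
g_2^5 = g_8 * g_2 = g_2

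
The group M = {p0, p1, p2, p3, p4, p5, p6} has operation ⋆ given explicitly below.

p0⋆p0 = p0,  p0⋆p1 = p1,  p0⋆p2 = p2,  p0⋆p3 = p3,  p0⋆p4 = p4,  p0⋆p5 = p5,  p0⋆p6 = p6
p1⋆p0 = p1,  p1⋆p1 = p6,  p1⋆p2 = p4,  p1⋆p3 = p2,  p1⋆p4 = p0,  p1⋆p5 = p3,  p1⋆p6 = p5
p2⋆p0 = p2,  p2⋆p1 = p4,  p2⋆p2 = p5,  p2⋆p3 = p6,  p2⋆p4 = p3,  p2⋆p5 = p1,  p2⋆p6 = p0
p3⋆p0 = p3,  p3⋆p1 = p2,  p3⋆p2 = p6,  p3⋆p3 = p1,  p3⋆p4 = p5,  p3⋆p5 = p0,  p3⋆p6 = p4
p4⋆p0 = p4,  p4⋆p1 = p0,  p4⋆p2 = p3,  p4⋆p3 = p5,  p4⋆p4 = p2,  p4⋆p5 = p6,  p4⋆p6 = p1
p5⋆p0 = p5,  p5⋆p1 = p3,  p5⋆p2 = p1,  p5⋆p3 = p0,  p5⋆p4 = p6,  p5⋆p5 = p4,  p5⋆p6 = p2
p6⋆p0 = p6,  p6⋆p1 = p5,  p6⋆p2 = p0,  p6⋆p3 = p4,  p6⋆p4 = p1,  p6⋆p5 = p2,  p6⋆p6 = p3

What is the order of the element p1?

The identity element is p0 (its row matches the header).
p1^1 = p1
p1^2 = p1 ⋆ p1 = p6
p1^3 = p6 ⋆ p1 = p5
p1^4 = p5 ⋆ p1 = p3
p1^5 = p3 ⋆ p1 = p2
p1^6 = p2 ⋆ p1 = p4
p1^7 = p4 ⋆ p1 = p0
The first power of p1 equal to the identity is p1^7, so ord(p1) = 7.

7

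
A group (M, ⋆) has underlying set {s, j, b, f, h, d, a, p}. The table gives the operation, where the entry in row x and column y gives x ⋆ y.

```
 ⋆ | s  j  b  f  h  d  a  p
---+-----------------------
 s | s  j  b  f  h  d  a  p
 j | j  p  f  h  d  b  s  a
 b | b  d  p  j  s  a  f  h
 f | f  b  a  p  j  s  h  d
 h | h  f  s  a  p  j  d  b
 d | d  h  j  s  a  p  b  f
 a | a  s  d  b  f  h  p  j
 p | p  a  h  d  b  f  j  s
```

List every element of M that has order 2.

Identity is s. Compute the order of each non-identity element by repeated multiplication:
  j: j → p → a → s  (order 4)
  b: b → p → h → s  (order 4)
  f: f → p → d → s  (order 4)
  h: h → p → b → s  (order 4)
  d: d → p → f → s  (order 4)
  a: a → p → j → s  (order 4)
  p: p → s  (order 2)
Elements of order 2: {p}.

{p}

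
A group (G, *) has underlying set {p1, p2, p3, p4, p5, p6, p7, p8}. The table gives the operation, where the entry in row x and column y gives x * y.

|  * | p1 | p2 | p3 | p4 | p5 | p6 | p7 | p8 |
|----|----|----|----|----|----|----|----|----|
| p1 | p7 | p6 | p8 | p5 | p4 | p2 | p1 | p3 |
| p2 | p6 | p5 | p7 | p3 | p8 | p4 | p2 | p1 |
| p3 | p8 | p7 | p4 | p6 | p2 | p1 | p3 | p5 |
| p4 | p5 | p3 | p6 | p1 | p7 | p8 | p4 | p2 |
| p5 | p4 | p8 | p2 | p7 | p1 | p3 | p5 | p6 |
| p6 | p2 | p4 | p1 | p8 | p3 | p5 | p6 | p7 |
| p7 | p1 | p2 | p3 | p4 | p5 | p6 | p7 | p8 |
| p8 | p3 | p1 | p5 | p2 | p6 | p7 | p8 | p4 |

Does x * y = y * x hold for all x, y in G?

Check whether the table is symmetric across its main diagonal.
Every entry (row x, col y) equals the entry (row y, col x), so G is abelian.

Yes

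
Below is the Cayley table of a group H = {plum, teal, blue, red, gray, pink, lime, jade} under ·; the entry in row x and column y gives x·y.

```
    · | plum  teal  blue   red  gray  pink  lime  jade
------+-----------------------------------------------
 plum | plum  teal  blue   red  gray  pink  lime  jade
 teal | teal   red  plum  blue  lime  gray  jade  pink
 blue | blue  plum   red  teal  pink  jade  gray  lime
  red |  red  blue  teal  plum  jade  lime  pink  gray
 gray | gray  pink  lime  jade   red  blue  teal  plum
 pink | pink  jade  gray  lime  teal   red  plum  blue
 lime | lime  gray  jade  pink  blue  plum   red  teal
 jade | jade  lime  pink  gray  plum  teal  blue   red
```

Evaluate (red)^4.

plum

red^1 = red
red^2 = red·red = plum
red^3 = plum·red = red
red^4 = red·red = plum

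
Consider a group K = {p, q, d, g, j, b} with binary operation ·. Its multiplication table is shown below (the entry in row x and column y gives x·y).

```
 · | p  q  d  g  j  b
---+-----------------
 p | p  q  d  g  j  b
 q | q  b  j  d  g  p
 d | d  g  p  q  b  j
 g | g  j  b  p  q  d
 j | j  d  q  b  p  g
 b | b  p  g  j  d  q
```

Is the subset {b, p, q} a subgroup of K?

{b, p, q} contains the identity p.
Checking products: every product of two elements of {b, p, q} (read from the table) lies in {b, p, q}, so the set is closed.
In a finite group, a nonempty closed subset is a subgroup. So {b, p, q} ≤ K.

Yes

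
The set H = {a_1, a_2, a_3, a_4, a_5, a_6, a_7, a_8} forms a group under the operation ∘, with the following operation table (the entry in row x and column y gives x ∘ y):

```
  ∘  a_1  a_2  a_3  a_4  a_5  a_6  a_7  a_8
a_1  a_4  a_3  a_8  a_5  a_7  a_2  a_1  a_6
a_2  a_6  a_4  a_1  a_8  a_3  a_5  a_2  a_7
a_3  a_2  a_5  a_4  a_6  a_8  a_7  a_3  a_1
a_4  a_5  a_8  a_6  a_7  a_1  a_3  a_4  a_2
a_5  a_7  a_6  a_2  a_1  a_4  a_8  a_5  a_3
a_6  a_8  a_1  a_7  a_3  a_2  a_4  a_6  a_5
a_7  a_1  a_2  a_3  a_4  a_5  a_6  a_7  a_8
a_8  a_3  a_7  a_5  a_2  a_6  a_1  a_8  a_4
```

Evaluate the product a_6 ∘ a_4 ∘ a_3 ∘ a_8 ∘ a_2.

a_6 ∘ a_4 = a_3
a_3 ∘ a_3 = a_4
a_4 ∘ a_8 = a_2
a_2 ∘ a_2 = a_4

a_4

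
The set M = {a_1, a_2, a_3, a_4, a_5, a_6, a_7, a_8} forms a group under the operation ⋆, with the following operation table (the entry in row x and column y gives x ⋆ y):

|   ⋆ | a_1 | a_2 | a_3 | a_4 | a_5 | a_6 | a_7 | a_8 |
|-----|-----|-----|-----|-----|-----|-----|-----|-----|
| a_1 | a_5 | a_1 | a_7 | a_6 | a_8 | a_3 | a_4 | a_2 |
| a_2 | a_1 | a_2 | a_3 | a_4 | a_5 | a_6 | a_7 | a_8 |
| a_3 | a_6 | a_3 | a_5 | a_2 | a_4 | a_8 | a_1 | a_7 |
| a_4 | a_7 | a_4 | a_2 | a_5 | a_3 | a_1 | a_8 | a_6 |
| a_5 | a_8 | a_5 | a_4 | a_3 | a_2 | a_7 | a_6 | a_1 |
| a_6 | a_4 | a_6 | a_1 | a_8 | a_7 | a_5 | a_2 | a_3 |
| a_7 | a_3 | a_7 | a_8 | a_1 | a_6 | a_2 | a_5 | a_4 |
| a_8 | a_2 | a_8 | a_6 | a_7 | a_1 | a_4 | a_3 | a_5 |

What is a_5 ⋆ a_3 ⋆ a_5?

a_5 ⋆ a_3 = a_4
a_4 ⋆ a_5 = a_3

a_3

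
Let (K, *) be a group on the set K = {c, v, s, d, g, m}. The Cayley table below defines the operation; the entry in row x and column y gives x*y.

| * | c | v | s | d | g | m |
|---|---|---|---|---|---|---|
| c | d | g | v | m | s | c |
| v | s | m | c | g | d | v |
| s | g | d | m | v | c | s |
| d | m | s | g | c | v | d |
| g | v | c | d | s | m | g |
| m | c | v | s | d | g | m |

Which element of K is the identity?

The identity e satisfies e*x = x for all x, so its row in the table reproduces the column headers.
Row m reads: c, v, s, d, g, m — exactly the header order. So m is the identity.

m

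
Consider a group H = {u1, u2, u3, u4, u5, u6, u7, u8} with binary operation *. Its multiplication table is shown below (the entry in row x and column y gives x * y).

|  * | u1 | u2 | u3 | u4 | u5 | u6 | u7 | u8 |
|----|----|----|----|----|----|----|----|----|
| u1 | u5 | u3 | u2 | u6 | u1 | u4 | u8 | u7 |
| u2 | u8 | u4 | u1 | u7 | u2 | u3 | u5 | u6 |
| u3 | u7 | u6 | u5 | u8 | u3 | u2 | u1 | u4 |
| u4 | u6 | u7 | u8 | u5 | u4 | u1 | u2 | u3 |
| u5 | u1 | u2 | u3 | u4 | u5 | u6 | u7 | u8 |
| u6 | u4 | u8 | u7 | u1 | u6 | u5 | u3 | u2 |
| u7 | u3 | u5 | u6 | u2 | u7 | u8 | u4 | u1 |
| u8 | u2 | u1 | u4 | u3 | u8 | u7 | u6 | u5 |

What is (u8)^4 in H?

u5

u8^1 = u8
u8^2 = u8 * u8 = u5
u8^3 = u5 * u8 = u8
u8^4 = u8 * u8 = u5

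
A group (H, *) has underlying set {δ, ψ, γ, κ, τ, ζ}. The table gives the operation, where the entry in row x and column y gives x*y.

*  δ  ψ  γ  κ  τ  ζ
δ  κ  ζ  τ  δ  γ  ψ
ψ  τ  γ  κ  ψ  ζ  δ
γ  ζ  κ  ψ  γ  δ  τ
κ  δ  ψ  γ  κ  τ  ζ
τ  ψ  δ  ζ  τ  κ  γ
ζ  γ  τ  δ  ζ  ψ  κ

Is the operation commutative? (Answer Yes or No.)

γ*δ = ζ but δ*γ = τ.
Since γ and δ do not commute, H is not abelian.

No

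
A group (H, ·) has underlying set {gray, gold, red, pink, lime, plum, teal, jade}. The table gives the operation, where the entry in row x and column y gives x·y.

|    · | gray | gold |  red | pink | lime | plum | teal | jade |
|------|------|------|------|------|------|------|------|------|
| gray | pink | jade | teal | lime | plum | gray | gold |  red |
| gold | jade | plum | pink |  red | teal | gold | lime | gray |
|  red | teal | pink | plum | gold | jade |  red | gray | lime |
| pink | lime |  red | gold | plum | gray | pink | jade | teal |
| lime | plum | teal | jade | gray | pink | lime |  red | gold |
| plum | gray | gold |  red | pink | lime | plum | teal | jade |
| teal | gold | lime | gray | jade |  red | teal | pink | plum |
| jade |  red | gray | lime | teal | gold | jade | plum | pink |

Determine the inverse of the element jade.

First locate the identity: row plum matches the header, so plum is the identity.
Scan row jade for plum: jade·teal = plum. Hence jade^(-1) = teal.

teal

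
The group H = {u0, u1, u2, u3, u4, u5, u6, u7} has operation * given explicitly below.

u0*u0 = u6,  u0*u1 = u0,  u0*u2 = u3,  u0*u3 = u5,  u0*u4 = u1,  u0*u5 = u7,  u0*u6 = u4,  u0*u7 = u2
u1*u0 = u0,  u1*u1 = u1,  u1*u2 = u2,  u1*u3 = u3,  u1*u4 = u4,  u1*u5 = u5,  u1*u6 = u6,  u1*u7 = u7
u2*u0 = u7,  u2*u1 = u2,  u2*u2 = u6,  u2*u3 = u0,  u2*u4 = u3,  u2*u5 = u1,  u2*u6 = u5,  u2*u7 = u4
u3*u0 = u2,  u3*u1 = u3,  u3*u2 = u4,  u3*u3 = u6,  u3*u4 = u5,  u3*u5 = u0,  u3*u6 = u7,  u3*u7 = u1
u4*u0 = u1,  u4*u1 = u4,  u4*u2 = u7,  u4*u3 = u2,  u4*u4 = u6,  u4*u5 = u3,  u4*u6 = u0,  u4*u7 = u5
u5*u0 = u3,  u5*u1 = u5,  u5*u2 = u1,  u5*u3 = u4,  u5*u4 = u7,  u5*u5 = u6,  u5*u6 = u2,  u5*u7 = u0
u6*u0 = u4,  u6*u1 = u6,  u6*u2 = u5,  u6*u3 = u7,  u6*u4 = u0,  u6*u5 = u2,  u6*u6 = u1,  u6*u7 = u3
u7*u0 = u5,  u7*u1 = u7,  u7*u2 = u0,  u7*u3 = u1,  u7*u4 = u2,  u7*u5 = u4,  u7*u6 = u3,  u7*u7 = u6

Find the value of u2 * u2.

Read row u2, column u2: u2 * u2 = u6.

u6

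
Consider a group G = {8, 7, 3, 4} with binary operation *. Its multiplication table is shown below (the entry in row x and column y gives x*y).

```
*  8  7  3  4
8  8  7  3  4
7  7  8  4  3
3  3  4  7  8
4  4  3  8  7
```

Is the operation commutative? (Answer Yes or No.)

Yes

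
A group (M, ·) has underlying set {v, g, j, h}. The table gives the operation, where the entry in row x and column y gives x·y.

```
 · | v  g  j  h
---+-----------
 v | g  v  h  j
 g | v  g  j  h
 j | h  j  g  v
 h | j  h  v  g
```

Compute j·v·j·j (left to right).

j·v = h
h·j = v
v·j = h
(Structurally, M here is isomorphic to the Klein four-group V_4.)

h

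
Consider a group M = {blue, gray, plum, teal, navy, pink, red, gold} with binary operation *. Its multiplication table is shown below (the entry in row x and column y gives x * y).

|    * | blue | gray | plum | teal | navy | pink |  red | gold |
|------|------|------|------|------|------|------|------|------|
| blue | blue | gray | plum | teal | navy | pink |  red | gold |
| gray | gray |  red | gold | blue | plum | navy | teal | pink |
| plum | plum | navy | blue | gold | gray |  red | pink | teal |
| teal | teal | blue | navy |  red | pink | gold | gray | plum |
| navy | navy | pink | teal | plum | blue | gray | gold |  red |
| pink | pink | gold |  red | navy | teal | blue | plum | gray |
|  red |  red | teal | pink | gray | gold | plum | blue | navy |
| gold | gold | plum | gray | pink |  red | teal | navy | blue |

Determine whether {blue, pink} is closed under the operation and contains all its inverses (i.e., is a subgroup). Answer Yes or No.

Yes

{blue, pink} contains the identity blue.
Checking products: every product of two elements of {blue, pink} (read from the table) lies in {blue, pink}, so the set is closed.
In a finite group, a nonempty closed subset is a subgroup. So {blue, pink} ≤ M.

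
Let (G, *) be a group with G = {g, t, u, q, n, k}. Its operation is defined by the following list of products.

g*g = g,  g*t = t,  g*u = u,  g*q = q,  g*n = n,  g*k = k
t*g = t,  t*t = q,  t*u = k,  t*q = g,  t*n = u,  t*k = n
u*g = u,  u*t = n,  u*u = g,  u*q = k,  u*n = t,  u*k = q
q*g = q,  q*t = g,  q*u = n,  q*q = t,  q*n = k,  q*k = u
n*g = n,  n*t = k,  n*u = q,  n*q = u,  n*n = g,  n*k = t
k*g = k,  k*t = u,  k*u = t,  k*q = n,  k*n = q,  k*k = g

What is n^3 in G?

n^1 = n
n^2 = n * n = g
n^3 = g * n = n
(Structurally, G here is isomorphic to the symmetric group S_3.)

n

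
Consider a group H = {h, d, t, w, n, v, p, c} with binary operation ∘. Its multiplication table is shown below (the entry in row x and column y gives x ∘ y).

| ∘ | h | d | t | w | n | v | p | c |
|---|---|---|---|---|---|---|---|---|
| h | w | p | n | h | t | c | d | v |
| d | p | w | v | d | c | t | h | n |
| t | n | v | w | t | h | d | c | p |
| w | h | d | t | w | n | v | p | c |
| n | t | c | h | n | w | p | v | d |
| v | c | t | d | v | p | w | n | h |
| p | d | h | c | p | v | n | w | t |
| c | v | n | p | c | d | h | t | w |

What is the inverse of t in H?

First locate the identity: row w matches the header, so w is the identity.
Scan row t for w: t ∘ t = w. Hence t^(-1) = t.

t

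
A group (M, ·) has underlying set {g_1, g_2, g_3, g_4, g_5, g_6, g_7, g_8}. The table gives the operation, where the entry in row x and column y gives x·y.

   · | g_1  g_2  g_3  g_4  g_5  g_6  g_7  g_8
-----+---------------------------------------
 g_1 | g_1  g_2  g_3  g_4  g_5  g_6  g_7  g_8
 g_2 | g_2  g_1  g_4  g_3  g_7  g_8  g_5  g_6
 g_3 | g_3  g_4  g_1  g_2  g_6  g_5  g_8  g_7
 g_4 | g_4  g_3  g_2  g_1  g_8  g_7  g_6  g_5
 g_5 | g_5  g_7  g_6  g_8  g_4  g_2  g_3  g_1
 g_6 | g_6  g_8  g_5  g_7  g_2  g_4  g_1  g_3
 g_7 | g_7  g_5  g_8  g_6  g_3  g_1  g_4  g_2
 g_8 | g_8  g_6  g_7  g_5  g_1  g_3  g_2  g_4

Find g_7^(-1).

g_6

First locate the identity: row g_1 matches the header, so g_1 is the identity.
Scan row g_7 for g_1: g_7·g_6 = g_1. Hence g_7^(-1) = g_6.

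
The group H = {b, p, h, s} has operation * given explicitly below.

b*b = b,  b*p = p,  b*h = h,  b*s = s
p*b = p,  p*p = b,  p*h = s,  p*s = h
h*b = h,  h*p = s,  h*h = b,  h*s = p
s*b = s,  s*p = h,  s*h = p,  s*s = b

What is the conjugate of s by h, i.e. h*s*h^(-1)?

The identity is b. In row h, the entry b sits in column h, so h^(-1) = h.
h*s = p
p*h = s

s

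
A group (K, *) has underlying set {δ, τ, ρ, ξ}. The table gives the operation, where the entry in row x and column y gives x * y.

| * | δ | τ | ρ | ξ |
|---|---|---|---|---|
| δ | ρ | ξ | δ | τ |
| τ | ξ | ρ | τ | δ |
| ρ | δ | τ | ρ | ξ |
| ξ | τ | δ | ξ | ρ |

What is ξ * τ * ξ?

ξ * τ = δ
δ * ξ = τ
(Structurally, K here is isomorphic to the Klein four-group V_4.)

τ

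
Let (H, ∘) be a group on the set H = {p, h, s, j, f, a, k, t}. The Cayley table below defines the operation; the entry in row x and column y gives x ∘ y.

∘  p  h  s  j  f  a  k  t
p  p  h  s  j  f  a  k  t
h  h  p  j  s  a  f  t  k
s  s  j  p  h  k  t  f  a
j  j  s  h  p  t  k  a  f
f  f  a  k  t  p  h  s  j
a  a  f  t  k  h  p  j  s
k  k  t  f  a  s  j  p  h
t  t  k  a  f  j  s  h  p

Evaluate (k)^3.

k^1 = k
k^2 = k ∘ k = p
k^3 = p ∘ k = k
(Structurally, H here is isomorphic to the elementary abelian group (Z_2)^3.)

k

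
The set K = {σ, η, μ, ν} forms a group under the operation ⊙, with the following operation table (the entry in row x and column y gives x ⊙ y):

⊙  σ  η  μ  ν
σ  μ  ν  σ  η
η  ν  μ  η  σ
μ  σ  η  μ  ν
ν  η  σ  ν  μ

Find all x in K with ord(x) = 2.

{η, ν, σ}

Identity is μ. Compute the order of each non-identity element by repeated multiplication:
  σ: σ → μ  (order 2)
  η: η → μ  (order 2)
  ν: ν → μ  (order 2)
Elements of order 2: {η, ν, σ}.
(Structurally, K here is isomorphic to the Klein four-group V_4.)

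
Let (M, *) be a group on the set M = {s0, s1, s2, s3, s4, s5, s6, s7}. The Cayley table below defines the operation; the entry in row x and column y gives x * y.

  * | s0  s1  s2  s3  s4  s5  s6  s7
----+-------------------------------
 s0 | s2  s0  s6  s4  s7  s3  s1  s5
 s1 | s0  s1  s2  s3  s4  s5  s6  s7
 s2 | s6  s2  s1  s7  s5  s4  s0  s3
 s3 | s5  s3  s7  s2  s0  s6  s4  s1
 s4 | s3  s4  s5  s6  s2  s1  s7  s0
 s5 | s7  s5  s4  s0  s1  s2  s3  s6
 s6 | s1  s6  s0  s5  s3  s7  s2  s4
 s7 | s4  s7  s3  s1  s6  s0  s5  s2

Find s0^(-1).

First locate the identity: row s1 matches the header, so s1 is the identity.
Scan row s0 for s1: s0 * s6 = s1. Hence s0^(-1) = s6.
(Structurally, M here is isomorphic to the quaternion group Q_8.)

s6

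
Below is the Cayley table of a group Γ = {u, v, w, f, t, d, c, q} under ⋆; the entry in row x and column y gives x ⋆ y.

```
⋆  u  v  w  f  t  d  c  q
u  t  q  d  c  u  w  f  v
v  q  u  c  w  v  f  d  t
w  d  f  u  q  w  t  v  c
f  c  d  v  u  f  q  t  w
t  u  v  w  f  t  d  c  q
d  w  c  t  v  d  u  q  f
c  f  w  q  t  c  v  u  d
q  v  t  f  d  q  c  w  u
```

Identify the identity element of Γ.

The identity e satisfies e ⋆ x = x for all x, so its row in the table reproduces the column headers.
Row t reads: u, v, w, f, t, d, c, q — exactly the header order. So t is the identity.

t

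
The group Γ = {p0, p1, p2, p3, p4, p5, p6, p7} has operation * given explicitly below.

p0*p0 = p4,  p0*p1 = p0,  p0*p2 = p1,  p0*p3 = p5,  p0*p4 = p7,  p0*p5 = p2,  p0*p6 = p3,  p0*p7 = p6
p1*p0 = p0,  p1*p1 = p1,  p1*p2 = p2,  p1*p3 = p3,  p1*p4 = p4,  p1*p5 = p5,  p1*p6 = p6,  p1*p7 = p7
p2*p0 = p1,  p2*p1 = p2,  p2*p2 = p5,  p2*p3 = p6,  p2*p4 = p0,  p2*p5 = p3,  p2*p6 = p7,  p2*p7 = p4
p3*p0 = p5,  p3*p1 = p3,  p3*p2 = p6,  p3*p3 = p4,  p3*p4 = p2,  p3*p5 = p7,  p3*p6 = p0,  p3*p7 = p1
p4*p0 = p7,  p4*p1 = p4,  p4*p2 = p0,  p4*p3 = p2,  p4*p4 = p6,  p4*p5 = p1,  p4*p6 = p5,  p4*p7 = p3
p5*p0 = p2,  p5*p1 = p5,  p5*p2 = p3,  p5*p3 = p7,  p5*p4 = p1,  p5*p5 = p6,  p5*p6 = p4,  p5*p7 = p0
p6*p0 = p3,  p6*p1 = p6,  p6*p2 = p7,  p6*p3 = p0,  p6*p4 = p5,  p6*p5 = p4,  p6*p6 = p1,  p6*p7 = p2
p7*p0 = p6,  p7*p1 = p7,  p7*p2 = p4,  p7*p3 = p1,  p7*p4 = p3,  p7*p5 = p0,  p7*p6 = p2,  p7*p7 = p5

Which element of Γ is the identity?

p1

The identity e satisfies e*x = x for all x, so its row in the table reproduces the column headers.
Row p1 reads: p0, p1, p2, p3, p4, p5, p6, p7 — exactly the header order. So p1 is the identity.
(Structurally, Γ here is isomorphic to the cyclic group Z_8.)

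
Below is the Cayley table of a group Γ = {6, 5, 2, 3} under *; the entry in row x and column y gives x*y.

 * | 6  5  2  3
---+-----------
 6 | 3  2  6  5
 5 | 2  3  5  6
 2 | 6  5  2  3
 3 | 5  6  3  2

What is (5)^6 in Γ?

5^1 = 5
5^2 = 5*5 = 3
5^3 = 3*5 = 6
5^4 = 6*5 = 2
5^5 = 2*5 = 5
5^6 = 5*5 = 3

3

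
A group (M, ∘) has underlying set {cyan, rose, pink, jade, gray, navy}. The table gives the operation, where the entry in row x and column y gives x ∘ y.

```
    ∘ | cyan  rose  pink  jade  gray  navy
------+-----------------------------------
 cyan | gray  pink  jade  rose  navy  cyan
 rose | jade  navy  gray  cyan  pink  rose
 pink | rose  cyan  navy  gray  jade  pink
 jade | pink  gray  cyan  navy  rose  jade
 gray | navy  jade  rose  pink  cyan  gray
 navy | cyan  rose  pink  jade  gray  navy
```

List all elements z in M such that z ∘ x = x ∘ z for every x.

{navy}

An element z is central iff its row equals its column in the table.
For jade: jade ∘ gray = rose ≠ pink = gray ∘ jade, so jade ∉ Z.
Checking each element this way leaves Z(M) = {navy}.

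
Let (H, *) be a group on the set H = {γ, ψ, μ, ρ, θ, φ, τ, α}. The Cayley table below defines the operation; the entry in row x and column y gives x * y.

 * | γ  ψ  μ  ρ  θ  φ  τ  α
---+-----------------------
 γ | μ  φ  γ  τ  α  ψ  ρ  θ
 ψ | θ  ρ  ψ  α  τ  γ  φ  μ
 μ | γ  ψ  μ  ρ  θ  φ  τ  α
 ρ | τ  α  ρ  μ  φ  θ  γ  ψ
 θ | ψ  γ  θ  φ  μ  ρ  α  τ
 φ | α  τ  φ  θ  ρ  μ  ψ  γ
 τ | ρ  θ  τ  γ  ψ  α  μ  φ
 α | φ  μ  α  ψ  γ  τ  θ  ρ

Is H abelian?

α * τ = θ but τ * α = φ.
Since α and τ do not commute, H is not abelian.

No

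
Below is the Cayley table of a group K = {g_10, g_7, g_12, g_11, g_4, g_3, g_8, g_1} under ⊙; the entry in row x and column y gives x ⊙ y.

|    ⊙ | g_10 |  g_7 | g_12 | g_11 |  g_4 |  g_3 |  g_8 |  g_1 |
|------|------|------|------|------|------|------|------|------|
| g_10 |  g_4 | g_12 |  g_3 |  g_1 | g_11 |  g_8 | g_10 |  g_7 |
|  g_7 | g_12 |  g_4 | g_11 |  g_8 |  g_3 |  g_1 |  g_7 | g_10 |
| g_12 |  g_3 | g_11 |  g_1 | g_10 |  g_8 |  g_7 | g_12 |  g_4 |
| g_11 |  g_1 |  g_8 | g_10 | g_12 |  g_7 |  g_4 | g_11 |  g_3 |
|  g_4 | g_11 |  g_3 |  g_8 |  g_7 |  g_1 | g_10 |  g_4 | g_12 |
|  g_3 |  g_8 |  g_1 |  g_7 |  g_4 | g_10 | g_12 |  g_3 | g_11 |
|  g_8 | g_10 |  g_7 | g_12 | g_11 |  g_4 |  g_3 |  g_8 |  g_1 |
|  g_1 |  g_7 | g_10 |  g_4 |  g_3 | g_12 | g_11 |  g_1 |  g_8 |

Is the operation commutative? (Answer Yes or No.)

Check whether the table is symmetric across its main diagonal.
Every entry (row x, col y) equals the entry (row y, col x), so K is abelian.

Yes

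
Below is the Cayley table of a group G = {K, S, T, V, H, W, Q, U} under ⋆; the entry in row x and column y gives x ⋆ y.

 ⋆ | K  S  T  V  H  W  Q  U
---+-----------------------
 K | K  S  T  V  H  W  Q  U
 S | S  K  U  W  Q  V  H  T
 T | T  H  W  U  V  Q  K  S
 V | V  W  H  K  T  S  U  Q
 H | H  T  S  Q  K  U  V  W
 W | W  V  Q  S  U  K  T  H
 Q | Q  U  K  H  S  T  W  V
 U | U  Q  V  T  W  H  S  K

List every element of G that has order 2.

Identity is K. Compute the order of each non-identity element by repeated multiplication:
  S: S → K  (order 2)
  T: T → W → Q → K  (order 4)
  V: V → K  (order 2)
  H: H → K  (order 2)
  W: W → K  (order 2)
  Q: Q → W → T → K  (order 4)
  U: U → K  (order 2)
Elements of order 2: {H, S, U, V, W}.

{H, S, U, V, W}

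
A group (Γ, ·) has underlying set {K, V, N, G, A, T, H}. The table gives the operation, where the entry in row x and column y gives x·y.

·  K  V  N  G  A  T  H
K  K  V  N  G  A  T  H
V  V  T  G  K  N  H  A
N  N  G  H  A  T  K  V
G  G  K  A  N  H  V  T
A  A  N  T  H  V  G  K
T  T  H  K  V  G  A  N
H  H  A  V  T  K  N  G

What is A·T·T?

A·T = G
G·T = V

V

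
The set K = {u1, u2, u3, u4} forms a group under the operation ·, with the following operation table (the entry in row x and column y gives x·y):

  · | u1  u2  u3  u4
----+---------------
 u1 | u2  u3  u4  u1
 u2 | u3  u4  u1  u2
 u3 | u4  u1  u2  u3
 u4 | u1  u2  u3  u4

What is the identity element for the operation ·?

The identity e satisfies e·x = x for all x, so its row in the table reproduces the column headers.
Row u4 reads: u1, u2, u3, u4 — exactly the header order. So u4 is the identity.
(Structurally, K here is isomorphic to the cyclic group Z_4.)

u4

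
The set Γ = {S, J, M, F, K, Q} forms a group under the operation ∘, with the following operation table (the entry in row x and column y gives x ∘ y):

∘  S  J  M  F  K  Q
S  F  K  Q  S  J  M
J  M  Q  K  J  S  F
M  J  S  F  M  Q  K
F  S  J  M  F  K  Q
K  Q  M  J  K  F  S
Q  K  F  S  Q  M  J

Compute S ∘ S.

Read row S, column S: S ∘ S = F.
(Structurally, Γ here is isomorphic to the symmetric group S_3.)

F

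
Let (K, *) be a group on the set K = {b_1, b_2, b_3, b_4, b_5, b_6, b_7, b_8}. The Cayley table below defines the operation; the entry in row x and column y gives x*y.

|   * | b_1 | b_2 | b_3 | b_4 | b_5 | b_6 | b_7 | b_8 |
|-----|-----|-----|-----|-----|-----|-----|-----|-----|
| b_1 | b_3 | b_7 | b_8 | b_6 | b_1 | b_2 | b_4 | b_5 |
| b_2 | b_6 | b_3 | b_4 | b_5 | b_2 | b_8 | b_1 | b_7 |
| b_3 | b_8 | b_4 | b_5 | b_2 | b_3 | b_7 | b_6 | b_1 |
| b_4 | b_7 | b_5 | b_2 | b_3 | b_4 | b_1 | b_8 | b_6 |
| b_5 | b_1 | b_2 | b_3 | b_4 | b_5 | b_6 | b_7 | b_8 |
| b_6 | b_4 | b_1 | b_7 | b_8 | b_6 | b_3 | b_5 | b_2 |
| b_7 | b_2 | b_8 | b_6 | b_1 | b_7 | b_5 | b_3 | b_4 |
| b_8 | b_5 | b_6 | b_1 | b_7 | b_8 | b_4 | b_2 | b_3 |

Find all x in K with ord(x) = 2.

Identity is b_5. Compute the order of each non-identity element by repeated multiplication:
  b_1: b_1 → b_3 → b_8 → b_5  (order 4)
  b_2: b_2 → b_3 → b_4 → b_5  (order 4)
  b_3: b_3 → b_5  (order 2)
  b_4: b_4 → b_3 → b_2 → b_5  (order 4)
  b_6: b_6 → b_3 → b_7 → b_5  (order 4)
  b_7: b_7 → b_3 → b_6 → b_5  (order 4)
  b_8: b_8 → b_3 → b_1 → b_5  (order 4)
Elements of order 2: {b_3}.

{b_3}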